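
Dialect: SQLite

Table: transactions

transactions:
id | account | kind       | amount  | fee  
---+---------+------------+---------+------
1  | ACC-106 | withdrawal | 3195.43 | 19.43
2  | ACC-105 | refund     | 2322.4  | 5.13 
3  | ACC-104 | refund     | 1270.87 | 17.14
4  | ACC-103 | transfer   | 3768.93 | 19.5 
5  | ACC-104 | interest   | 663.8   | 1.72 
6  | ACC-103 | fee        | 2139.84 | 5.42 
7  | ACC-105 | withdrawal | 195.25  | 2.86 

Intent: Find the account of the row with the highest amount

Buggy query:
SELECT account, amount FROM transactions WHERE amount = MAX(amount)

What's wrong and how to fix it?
Bug: MAX(amount) is an aggregate and cannot be used directly in WHERE

Fix: Wrap MAX in a scalar subquery so WHERE compares against a single value

Corrected query:
SELECT account, amount FROM transactions WHERE amount = (SELECT MAX(amount) FROM transactions)

Result:
account | amount 
--------+--------
ACC-103 | 3768.93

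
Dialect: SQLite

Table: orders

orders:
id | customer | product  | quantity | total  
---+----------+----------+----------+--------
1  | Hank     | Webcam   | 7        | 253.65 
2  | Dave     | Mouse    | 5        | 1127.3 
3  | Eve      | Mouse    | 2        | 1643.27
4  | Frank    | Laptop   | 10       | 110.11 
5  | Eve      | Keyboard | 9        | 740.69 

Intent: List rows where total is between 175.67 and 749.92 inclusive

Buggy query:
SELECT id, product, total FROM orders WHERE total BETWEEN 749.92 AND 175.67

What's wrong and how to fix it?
Bug: The bounds are reversed; BETWEEN a AND b requires a <= b to match anything

Fix: Swap the bounds so the smaller value comes first

Corrected query:
SELECT id, product, total FROM orders WHERE total BETWEEN 175.67 AND 749.92

Result:
id | product  | total 
---+----------+-------
1  | Webcam   | 253.65
5  | Keyboard | 740.69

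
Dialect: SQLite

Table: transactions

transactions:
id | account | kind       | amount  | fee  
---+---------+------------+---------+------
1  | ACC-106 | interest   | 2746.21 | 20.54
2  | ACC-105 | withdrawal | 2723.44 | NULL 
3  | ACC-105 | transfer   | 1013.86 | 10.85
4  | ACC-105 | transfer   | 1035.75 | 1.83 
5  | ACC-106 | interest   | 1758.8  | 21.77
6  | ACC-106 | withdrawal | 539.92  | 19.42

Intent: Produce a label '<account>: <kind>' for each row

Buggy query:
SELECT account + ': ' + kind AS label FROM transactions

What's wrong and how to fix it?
Bug: SQLite uses || for string concatenation; + coerces text to numbers (yielding 0)

Fix: Use the || operator for string concatenation

Corrected query:
SELECT account || ': ' || kind AS label FROM transactions

Result:
label              
-------------------
ACC-106: interest  
ACC-105: withdrawal
ACC-105: transfer  
ACC-105: transfer  
ACC-106: interest  
ACC-106: withdrawal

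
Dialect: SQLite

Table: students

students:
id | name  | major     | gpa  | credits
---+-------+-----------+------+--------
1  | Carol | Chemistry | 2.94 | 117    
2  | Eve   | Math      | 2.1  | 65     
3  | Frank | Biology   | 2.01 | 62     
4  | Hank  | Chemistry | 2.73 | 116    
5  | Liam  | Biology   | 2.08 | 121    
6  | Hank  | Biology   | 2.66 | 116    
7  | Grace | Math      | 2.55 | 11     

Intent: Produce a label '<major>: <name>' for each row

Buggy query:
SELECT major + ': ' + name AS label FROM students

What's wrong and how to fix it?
Bug: '+' is numeric addition; on text columns SQLite converts them to 0 instead of concatenating

Fix: Replace + with || to concatenate text

Corrected query:
SELECT major || ': ' || name AS label FROM students

Result:
label           
----------------
Chemistry: Carol
Math: Eve       
Biology: Frank  
Chemistry: Hank 
Biology: Liam   
Biology: Hank   
Math: Grace     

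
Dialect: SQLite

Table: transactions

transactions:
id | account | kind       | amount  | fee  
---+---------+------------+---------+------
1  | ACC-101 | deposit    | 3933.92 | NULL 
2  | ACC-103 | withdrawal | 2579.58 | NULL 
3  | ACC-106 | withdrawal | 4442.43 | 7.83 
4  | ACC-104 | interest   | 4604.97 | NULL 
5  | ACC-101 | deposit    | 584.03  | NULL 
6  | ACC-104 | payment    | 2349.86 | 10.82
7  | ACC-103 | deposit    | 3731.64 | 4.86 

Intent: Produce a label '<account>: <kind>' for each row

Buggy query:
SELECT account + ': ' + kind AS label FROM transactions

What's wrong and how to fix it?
Bug: SQLite uses || for string concatenation; + coerces text to numbers (yielding 0)

Fix: Replace + with || to concatenate text

Corrected query:
SELECT account || ': ' || kind AS label FROM transactions

Result:
label              
-------------------
ACC-101: deposit   
ACC-103: withdrawal
ACC-106: withdrawal
ACC-104: interest  
ACC-101: deposit   
ACC-104: payment   
ACC-103: deposit   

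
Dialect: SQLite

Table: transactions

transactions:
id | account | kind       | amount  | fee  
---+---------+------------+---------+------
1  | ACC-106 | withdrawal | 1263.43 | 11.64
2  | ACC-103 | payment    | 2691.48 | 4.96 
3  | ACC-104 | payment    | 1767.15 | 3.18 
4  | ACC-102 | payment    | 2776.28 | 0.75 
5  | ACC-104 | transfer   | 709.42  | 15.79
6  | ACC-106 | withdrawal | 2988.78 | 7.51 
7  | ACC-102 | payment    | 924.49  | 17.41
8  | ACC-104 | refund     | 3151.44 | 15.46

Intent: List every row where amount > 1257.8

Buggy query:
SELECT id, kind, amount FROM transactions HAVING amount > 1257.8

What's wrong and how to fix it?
Bug: This is a non-aggregate query (no GROUP BY, no aggregates), so in SQLite the HAVING clause is invalid here; a row-level condition belongs in WHERE

Fix: Replace HAVING with WHERE since the condition applies to individual rows

Corrected query:
SELECT id, kind, amount FROM transactions WHERE amount > 1257.8

Result:
id | kind       | amount 
---+------------+--------
1  | withdrawal | 1263.43
2  | payment    | 2691.48
3  | payment    | 1767.15
4  | payment    | 2776.28
6  | withdrawal | 2988.78
8  | refund     | 3151.44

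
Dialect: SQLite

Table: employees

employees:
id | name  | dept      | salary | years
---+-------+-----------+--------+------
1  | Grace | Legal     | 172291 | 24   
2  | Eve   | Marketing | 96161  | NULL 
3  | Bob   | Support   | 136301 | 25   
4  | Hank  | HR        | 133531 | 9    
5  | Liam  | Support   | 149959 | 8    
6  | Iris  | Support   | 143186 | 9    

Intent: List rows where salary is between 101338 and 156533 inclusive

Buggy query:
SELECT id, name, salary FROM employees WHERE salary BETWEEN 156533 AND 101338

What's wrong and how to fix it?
Bug: The bounds are reversed; BETWEEN a AND b requires a <= b to match anything

Fix: Swap the bounds so the smaller value comes first

Corrected query:
SELECT id, name, salary FROM employees WHERE salary BETWEEN 101338 AND 156533

Result:
id | name | salary
---+------+-------
3  | Bob  | 136301
4  | Hank | 133531
5  | Liam | 149959
6  | Iris | 143186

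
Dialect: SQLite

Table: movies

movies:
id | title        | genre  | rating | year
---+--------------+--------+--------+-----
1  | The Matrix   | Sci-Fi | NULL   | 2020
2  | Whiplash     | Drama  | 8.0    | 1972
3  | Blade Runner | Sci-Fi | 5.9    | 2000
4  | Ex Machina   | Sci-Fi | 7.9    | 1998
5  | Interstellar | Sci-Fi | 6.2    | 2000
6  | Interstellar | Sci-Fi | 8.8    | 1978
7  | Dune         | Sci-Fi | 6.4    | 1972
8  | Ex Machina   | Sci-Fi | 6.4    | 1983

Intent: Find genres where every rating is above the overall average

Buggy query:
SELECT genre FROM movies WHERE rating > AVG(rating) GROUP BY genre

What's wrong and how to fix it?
Bug: WHERE evaluates per row before aggregation, so AVG() is unavailable

Fix: Use a subquery for AVG and a HAVING MIN(...) filter so the condition holds for every row in the group

Corrected query:
SELECT genre FROM movies GROUP BY genre HAVING MIN(rating) > (SELECT AVG(rating) FROM movies)

Result:
genre
-----
Drama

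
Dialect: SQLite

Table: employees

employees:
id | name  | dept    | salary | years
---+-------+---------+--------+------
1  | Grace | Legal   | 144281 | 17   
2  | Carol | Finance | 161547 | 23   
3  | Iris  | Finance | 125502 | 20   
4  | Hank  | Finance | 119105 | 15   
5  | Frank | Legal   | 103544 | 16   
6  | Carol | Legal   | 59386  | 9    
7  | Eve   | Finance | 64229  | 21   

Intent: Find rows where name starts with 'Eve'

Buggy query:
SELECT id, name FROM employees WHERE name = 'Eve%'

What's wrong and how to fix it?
Bug: '=' compares the literal string including the % character; pattern matching needs LIKE

Fix: Replace '=' with LIKE so 'Eve%' is treated as a pattern

Corrected query:
SELECT id, name FROM employees WHERE name LIKE 'Eve%'

Result:
id | name
---+-----
7  | Eve 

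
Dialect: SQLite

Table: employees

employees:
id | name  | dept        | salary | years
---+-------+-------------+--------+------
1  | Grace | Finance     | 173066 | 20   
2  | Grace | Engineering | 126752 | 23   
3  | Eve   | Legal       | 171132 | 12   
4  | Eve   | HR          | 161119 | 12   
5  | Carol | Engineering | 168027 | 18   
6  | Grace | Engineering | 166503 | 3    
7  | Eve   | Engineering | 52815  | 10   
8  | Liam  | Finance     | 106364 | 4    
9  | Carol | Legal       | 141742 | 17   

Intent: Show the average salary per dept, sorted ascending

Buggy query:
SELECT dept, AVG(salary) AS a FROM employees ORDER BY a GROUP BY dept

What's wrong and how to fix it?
Bug: GROUP BY must precede ORDER BY

Fix: Reorder: SELECT … FROM … GROUP BY … ORDER BY …

Corrected query:
SELECT dept, AVG(salary) AS a FROM employees GROUP BY dept ORDER BY a

Result:
dept        | a        
------------+----------
Engineering | 128524.25
Finance     | 139715   
Legal       | 156437   
HR          | 161119   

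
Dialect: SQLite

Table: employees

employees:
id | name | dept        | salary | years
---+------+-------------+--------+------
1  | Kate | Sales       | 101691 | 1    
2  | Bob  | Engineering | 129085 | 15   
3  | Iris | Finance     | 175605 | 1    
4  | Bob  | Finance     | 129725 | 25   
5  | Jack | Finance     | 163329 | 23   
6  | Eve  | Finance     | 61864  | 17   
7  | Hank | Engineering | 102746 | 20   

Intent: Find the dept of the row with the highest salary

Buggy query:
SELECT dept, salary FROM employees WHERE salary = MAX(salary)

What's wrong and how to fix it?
Bug: MAX(salary) is an aggregate and cannot be used directly in WHERE

Fix: Wrap MAX in a scalar subquery so WHERE compares against a single value

Corrected query:
SELECT dept, salary FROM employees WHERE salary = (SELECT MAX(salary) FROM employees)

Result:
dept    | salary
--------+-------
Finance | 175605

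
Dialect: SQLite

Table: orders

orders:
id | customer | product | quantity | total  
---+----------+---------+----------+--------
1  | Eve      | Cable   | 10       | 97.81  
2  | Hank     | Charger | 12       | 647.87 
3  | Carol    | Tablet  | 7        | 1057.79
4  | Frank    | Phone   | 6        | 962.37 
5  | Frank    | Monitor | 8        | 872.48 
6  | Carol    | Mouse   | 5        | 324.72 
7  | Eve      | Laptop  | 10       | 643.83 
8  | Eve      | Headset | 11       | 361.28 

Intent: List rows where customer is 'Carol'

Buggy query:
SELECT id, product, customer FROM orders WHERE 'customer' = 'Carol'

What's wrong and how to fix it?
Bug: 'customer' in single quotes is a string literal, not the column; the comparison is literal-vs-literal and never true

Fix: Remove the quotes around the column name (or use double quotes for an identifier)

Corrected query:
SELECT id, product, customer FROM orders WHERE customer = 'Carol'

Result:
id | product | customer
---+---------+---------
3  | Tablet  | Carol   
6  | Mouse   | Carol   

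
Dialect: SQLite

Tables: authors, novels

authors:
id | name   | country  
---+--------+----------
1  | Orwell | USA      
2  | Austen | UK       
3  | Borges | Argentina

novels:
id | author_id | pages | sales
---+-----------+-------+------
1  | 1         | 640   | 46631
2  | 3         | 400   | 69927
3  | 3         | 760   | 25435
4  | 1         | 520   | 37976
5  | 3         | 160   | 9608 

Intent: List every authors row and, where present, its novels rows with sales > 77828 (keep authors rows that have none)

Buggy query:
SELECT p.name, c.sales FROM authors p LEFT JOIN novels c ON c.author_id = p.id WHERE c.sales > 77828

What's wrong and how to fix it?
Bug: Filtering c.sales in WHERE discards the NULL rows produced by LEFT JOIN, turning it into an inner join

Fix: Move the right-table condition into the ON clause so unmatched parents are kept

Corrected query:
SELECT p.name, c.sales FROM authors p LEFT JOIN novels c ON c.author_id = p.id AND c.sales > 77828

Result:
name   | sales
-------+------
Orwell | NULL 
Austen | NULL 
Borges | NULL 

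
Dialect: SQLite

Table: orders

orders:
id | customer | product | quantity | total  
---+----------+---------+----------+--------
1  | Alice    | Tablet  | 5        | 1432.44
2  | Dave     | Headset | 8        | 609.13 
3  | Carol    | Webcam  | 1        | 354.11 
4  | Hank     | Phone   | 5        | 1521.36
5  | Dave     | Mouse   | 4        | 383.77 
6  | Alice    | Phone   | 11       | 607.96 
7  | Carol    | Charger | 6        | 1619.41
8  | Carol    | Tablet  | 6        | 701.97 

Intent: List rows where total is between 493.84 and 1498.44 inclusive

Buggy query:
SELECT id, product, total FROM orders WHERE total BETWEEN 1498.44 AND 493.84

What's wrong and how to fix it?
Bug: BETWEEN expects the lower bound first; with 1498.44 AND 493.84 the range is empty

Fix: Write BETWEEN 493.84 AND 1498.44

Corrected query:
SELECT id, product, total FROM orders WHERE total BETWEEN 493.84 AND 1498.44

Result:
id | product | total  
---+---------+--------
1  | Tablet  | 1432.44
2  | Headset | 609.13 
6  | Phone   | 607.96 
8  | Tablet  | 701.97 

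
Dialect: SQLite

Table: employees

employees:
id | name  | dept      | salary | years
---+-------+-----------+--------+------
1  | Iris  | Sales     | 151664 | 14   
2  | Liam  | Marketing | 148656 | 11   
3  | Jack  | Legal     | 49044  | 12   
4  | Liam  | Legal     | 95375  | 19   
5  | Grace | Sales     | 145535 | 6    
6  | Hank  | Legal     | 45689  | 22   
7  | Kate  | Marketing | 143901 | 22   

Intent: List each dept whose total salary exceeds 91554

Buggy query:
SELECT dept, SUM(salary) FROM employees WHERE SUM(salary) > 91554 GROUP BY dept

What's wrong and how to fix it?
Bug: WHERE runs before GROUP BY, so aggregates aren't available there

Fix: Move the aggregate condition to a HAVING clause

Corrected query:
SELECT dept, SUM(salary) FROM employees GROUP BY dept HAVING SUM(salary) > 91554

Result:
dept      | SUM(salary)
----------+------------
Legal     | 190108     
Marketing | 292557     
Sales     | 297199     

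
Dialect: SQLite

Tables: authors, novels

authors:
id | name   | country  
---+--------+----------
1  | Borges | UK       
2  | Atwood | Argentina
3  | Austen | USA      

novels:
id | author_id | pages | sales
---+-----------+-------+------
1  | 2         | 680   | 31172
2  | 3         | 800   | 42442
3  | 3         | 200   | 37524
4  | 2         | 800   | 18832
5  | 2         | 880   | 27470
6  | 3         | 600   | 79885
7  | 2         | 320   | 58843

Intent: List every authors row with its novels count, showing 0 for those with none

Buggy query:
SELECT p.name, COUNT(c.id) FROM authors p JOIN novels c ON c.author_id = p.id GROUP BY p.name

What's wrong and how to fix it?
Bug: INNER JOIN drops authors rows that have no matching novels rows

Fix: Use LEFT JOIN so parents without children still appear (COUNT(c.id) gives 0)

Corrected query:
SELECT p.name, COUNT(c.id) FROM authors p LEFT JOIN novels c ON c.author_id = p.id GROUP BY p.name

Result:
name   | COUNT(c.id)
-------+------------
Atwood | 4          
Austen | 3          
Borges | 0          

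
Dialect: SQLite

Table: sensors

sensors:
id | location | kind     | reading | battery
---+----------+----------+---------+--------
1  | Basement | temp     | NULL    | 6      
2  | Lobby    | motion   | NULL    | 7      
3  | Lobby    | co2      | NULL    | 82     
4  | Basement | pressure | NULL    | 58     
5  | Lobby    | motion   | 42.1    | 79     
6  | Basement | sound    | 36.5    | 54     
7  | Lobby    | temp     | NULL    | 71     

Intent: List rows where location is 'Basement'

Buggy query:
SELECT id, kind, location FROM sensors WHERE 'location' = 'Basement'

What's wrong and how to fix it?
Bug: Single quotes denote string literals in SQL; the column name is being compared as a constant string

Fix: Remove the quotes around the column name (or use double quotes for an identifier)

Corrected query:
SELECT id, kind, location FROM sensors WHERE location = 'Basement'

Result:
id | kind     | location
---+----------+---------
1  | temp     | Basement
4  | pressure | Basement
6  | sound    | Basement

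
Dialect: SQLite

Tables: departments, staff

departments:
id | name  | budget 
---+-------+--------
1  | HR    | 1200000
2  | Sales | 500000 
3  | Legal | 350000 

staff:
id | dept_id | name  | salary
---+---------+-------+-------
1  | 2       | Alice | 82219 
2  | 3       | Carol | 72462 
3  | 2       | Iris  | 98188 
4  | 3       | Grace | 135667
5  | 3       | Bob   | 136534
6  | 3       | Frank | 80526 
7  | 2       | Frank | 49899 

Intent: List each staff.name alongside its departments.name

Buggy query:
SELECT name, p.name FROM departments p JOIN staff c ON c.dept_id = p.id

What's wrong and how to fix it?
Bug: 'name' exists in both joined tables, so the database can't tell which one is meant

Fix: Prefix ambiguous columns with the table alias

Corrected query:
SELECT c.name, p.name FROM departments p JOIN staff c ON c.dept_id = p.id

Result:
name  | name 
------+------
Alice | Sales
Carol | Legal
Iris  | Sales
Grace | Legal
Bob   | Legal
Frank | Legal
Frank | Sales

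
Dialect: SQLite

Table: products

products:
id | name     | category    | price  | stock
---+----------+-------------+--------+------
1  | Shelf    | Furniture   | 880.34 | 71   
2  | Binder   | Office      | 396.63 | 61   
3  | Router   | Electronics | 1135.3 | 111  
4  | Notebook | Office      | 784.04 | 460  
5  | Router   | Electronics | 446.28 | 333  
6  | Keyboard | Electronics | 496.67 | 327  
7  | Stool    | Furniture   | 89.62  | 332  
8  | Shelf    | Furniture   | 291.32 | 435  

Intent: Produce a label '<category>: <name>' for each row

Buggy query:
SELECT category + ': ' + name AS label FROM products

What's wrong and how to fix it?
Bug: SQLite uses || for string concatenation; + coerces text to numbers (yielding 0)

Fix: Replace + with || to concatenate text

Corrected query:
SELECT category || ': ' || name AS label FROM products

Result:
label                
---------------------
Furniture: Shelf     
Office: Binder       
Electronics: Router  
Office: Notebook     
Electronics: Router  
Electronics: Keyboard
Furniture: Stool     
Furniture: Shelf     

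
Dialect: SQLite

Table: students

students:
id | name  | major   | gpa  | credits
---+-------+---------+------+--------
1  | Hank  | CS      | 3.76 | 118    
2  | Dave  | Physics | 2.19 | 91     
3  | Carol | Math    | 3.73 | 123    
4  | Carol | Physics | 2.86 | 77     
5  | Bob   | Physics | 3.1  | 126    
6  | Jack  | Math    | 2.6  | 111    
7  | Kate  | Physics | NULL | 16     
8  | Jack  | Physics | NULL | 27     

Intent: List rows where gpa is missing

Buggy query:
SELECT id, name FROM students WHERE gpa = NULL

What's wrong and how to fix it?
Bug: '= NULL' is always unknown in SQL three-valued logic, so no rows match

Fix: Replace '= NULL' with 'IS NULL'

Corrected query:
SELECT id, name FROM students WHERE gpa IS NULL

Result:
id | name
---+-----
7  | Kate
8  | Jack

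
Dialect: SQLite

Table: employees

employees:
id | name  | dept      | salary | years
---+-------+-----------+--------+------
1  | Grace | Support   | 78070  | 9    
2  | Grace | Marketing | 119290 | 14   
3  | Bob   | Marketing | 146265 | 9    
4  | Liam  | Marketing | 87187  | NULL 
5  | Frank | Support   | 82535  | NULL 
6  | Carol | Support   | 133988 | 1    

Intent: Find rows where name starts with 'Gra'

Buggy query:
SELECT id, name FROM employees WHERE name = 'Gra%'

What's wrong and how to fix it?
Bug: '=' compares the literal string including the % character; pattern matching needs LIKE

Fix: Use LIKE for wildcard pattern matching

Corrected query:
SELECT id, name FROM employees WHERE name LIKE 'Gra%'

Result:
id | name 
---+------
1  | Grace
2  | Grace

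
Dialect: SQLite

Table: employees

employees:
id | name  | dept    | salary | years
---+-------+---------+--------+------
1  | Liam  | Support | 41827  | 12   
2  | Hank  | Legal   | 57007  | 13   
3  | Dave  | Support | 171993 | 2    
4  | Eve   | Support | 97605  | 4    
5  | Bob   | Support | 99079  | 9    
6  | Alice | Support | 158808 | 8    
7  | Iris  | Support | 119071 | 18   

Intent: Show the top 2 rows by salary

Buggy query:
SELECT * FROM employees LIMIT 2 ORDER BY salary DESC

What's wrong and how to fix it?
Bug: LIMIT must come after ORDER BY

Fix: Sort with ORDER BY, then apply LIMIT

Corrected query:
SELECT * FROM employees ORDER BY salary DESC LIMIT 2

Result:
id | name  | dept    | salary | years
---+-------+---------+--------+------
3  | Dave  | Support | 171993 | 2    
6  | Alice | Support | 158808 | 8    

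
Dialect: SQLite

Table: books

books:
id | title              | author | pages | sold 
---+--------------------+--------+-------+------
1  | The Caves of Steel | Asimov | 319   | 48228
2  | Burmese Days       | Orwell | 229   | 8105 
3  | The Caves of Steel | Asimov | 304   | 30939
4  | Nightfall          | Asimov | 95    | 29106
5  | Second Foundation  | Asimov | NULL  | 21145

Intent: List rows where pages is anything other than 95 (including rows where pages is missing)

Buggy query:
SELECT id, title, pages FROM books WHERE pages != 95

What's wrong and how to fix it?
Bug: 'pages != 95' is unknown when pages is NULL, so NULL rows are silently excluded

Fix: Add an explicit OR pages IS NULL to include the missing-value rows

Corrected query:
SELECT id, title, pages FROM books WHERE pages != 95 OR pages IS NULL

Result:
id | title              | pages
---+--------------------+------
1  | The Caves of Steel | 319  
2  | Burmese Days       | 229  
3  | The Caves of Steel | 304  
5  | Second Foundation  | NULL 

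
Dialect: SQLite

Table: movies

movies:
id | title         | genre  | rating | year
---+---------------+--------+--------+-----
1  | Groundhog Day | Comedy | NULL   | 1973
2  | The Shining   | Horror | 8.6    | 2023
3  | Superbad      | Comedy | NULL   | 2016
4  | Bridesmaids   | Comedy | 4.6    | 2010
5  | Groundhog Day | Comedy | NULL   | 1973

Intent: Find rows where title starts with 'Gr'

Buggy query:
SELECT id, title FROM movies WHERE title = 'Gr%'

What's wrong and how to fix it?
Bug: Wildcards only work with LIKE; '=' treats '%' as a literal character

Fix: Use LIKE for wildcard pattern matching

Corrected query:
SELECT id, title FROM movies WHERE title LIKE 'Gr%'

Result:
id | title        
---+--------------
1  | Groundhog Day
5  | Groundhog Day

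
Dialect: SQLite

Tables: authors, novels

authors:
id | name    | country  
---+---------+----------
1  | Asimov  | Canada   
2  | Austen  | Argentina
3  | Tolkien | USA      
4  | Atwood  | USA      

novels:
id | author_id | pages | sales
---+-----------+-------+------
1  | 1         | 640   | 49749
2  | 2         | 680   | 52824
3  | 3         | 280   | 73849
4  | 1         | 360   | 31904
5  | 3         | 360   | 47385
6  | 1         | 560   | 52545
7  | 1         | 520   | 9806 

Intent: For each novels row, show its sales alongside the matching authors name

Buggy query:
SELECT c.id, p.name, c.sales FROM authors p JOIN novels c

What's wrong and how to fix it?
Bug: Missing join condition: each novels row is matched to all authors rows instead of just its own

Fix: Add ON c.author_id = p.id to the JOIN

Corrected query:
SELECT c.id, p.name, c.sales FROM authors p JOIN novels c ON c.author_id = p.id

Result:
id | name    | sales
---+---------+------
1  | Asimov  | 49749
2  | Austen  | 52824
3  | Tolkien | 73849
4  | Asimov  | 31904
5  | Tolkien | 47385
6  | Asimov  | 52545
7  | Asimov  | 9806 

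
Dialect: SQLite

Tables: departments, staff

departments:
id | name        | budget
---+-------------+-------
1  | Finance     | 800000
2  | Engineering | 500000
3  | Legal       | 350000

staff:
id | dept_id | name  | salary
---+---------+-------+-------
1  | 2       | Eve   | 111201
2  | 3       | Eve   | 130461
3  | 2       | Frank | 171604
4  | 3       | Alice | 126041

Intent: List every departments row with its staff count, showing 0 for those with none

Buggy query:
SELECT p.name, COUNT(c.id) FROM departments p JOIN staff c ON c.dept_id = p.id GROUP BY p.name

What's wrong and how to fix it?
Bug: An inner join excludes parents with zero children

Fix: Switch to LEFT JOIN to retain unmatched parent rows

Corrected query:
SELECT p.name, COUNT(c.id) FROM departments p LEFT JOIN staff c ON c.dept_id = p.id GROUP BY p.name

Result:
name        | COUNT(c.id)
------------+------------
Engineering | 2          
Finance     | 0          
Legal       | 2          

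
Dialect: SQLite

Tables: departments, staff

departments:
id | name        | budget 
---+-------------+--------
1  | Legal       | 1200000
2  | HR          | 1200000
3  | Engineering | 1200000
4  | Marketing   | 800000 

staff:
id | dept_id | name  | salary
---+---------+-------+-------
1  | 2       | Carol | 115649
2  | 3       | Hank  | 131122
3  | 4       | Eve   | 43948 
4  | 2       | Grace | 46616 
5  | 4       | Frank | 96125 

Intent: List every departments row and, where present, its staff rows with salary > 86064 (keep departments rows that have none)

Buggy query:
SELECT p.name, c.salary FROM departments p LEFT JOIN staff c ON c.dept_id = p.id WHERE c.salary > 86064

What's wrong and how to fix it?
Bug: A WHERE condition on the right-hand table after LEFT JOIN drops unmatched parents

Fix: Move the right-table condition into the ON clause so unmatched parents are kept

Corrected query:
SELECT p.name, c.salary FROM departments p LEFT JOIN staff c ON c.dept_id = p.id AND c.salary > 86064

Result:
name        | salary
------------+-------
Legal       | NULL  
HR          | 115649
Engineering | 131122
Marketing   | 96125 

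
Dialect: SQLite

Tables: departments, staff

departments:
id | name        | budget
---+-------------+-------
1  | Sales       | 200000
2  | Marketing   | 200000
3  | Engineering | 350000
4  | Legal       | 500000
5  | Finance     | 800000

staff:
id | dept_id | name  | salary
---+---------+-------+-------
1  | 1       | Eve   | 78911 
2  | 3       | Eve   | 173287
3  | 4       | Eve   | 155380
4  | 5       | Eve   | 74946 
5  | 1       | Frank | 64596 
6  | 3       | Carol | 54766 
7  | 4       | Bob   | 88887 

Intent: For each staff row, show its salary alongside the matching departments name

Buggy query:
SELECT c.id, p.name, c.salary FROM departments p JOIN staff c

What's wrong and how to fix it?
Bug: Missing join condition: each staff row is matched to all departments rows instead of just its own

Fix: Add ON c.dept_id = p.id to the JOIN

Corrected query:
SELECT c.id, p.name, c.salary FROM departments p JOIN staff c ON c.dept_id = p.id

Result:
id | name        | salary
---+-------------+-------
1  | Sales       | 78911 
2  | Engineering | 173287
3  | Legal       | 155380
4  | Finance     | 74946 
5  | Sales       | 64596 
6  | Engineering | 54766 
7  | Legal       | 88887 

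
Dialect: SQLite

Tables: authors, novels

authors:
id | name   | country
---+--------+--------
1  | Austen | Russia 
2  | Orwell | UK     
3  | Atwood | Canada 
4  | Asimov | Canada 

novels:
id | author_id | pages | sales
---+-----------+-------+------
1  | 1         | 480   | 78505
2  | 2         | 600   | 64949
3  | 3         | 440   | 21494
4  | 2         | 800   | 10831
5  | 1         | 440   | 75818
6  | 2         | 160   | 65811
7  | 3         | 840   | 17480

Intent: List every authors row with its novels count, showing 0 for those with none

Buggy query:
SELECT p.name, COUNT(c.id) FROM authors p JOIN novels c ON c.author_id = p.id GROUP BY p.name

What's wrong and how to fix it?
Bug: An inner join excludes parents with zero children

Fix: Switch to LEFT JOIN to retain unmatched parent rows

Corrected query:
SELECT p.name, COUNT(c.id) FROM authors p LEFT JOIN novels c ON c.author_id = p.id GROUP BY p.name

Result:
name   | COUNT(c.id)
-------+------------
Asimov | 0          
Atwood | 2          
Austen | 2          
Orwell | 3          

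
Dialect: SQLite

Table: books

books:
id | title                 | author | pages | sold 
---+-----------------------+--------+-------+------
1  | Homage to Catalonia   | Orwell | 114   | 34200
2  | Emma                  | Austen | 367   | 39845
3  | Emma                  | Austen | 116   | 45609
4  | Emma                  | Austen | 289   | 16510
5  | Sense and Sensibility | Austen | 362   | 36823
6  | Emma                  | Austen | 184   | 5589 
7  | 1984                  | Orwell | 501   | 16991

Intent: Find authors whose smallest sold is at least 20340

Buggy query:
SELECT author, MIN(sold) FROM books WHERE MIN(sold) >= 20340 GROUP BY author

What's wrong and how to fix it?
Bug: MIN() in WHERE is a misuse of aggregate

Fix: Replace WHERE with HAVING after the GROUP BY

Corrected query:
SELECT author, MIN(sold) FROM books GROUP BY author HAVING MIN(sold) >= 20340

Result:
(no rows)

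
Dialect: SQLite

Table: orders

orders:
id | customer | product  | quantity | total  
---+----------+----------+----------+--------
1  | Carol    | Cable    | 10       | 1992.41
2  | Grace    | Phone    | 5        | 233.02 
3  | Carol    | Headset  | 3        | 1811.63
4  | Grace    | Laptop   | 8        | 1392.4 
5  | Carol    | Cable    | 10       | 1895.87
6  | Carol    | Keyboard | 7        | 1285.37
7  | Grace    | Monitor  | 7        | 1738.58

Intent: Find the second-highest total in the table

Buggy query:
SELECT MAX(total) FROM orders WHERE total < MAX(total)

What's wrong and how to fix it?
Bug: MAX(total) on the right of the comparison is an aggregate-in-WHERE error

Fix: Compute the overall MAX in a subquery, then take MAX of rows below it

Corrected query:
SELECT MAX(total) FROM orders WHERE total < (SELECT MAX(total) FROM orders)

Result:
MAX(total)
----------
1895.87   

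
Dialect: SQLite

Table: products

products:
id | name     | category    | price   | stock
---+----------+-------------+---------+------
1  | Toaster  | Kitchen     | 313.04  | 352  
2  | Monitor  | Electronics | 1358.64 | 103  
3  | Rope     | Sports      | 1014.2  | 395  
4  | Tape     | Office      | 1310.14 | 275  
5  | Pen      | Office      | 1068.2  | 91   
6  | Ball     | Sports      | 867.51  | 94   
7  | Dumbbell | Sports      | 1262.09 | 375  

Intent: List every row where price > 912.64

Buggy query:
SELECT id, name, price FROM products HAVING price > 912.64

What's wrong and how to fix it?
Bug: HAVING filters the output of aggregation, but this query has no GROUP BY and no aggregate functions, so SQLite rejects it (HAVING clause on a non-aggregate query); the condition here is per row

Fix: Replace HAVING with WHERE since the condition applies to individual rows

Corrected query:
SELECT id, name, price FROM products WHERE price > 912.64

Result:
id | name     | price  
---+----------+--------
2  | Monitor  | 1358.64
3  | Rope     | 1014.2 
4  | Tape     | 1310.14
5  | Pen      | 1068.2 
7  | Dumbbell | 1262.09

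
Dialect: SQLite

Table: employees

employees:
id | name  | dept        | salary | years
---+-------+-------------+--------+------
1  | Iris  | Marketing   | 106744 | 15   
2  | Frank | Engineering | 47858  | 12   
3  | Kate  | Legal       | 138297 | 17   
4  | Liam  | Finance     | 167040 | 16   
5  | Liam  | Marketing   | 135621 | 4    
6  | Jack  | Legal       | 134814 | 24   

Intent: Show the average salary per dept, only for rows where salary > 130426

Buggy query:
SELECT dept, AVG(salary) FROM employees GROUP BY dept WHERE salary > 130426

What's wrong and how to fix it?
Bug: Row-level WHERE must come before GROUP BY in the clause order

Fix: Place WHERE between FROM and GROUP BY

Corrected query:
SELECT dept, AVG(salary) FROM employees WHERE salary > 130426 GROUP BY dept

Result:
dept      | AVG(salary)
----------+------------
Finance   | 167040     
Legal     | 136555.5   
Marketing | 135621     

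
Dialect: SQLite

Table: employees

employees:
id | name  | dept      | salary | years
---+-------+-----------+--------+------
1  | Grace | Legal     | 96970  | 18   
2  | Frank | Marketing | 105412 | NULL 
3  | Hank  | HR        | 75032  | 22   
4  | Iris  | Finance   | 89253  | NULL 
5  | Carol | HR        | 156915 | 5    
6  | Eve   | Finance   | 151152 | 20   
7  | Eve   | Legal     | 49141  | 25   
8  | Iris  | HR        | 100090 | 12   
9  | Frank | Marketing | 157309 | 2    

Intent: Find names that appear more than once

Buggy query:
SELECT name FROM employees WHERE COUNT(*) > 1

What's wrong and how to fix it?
Bug: WHERE can't reference COUNT(*); aggregates are computed after WHERE

Fix: Group first, then use HAVING for the count condition

Corrected query:
SELECT name FROM employees GROUP BY name HAVING COUNT(*) > 1

Result:
name 
-----
Eve  
Frank
Iris 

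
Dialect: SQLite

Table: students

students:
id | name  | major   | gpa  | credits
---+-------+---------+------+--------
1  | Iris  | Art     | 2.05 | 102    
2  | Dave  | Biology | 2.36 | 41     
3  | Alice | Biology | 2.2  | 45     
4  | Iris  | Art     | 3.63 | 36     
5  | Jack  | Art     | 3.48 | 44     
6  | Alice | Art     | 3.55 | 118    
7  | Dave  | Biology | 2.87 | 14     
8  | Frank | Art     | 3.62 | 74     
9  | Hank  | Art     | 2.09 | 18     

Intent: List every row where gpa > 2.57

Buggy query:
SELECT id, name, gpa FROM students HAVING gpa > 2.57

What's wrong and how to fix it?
Bug: HAVING filters the output of aggregation, but this query has no GROUP BY and no aggregate functions, so SQLite rejects it (HAVING clause on a non-aggregate query); the condition here is per row

Fix: Use WHERE for row-level filtering

Corrected query:
SELECT id, name, gpa FROM students WHERE gpa > 2.57

Result:
id | name  | gpa 
---+-------+-----
4  | Iris  | 3.63
5  | Jack  | 3.48
6  | Alice | 3.55
7  | Dave  | 2.87
8  | Frank | 3.62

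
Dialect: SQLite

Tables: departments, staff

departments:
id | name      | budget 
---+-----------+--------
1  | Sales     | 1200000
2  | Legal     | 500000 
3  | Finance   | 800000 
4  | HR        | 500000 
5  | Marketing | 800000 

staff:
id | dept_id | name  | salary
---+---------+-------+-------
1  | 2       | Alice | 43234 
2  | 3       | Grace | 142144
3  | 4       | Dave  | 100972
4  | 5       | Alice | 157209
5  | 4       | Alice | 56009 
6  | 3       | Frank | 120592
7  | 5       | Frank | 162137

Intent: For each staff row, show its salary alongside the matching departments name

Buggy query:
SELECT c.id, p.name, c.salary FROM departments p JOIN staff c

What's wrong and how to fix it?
Bug: JOIN with no ON clause produces a cartesian product; every staff row pairs with every departments row

Fix: Specify the join condition linking the foreign key to the parent id

Corrected query:
SELECT c.id, p.name, c.salary FROM departments p JOIN staff c ON c.dept_id = p.id

Result:
id | name      | salary
---+-----------+-------
1  | Legal     | 43234 
2  | Finance   | 142144
3  | HR        | 100972
4  | Marketing | 157209
5  | HR        | 56009 
6  | Finance   | 120592
7  | Marketing | 162137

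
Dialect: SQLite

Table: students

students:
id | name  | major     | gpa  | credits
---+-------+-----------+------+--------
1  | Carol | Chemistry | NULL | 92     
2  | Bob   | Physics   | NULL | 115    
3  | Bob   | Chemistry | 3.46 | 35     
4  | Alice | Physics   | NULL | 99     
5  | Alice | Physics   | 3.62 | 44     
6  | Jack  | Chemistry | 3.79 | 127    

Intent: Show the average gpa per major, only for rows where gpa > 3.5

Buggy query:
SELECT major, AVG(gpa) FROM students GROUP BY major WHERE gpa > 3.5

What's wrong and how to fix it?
Bug: WHERE cannot follow GROUP BY

Fix: Move the WHERE clause before GROUP BY

Corrected query:
SELECT major, AVG(gpa) FROM students WHERE gpa > 3.5 GROUP BY major

Result:
major     | AVG(gpa)
----------+---------
Chemistry | 3.79    
Physics   | 3.62    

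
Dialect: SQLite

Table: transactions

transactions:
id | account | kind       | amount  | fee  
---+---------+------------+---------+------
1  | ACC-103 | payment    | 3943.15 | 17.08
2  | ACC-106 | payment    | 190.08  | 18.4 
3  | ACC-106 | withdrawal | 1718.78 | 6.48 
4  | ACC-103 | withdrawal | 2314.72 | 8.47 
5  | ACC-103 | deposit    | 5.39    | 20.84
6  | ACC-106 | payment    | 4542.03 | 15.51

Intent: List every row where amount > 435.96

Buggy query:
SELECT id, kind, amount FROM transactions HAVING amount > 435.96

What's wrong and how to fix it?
Bug: HAVING filters the output of aggregation, but this query has no GROUP BY and no aggregate functions, so SQLite rejects it (HAVING clause on a non-aggregate query); the condition here is per row

Fix: Use WHERE for row-level filtering

Corrected query:
SELECT id, kind, amount FROM transactions WHERE amount > 435.96

Result:
id | kind       | amount 
---+------------+--------
1  | payment    | 3943.15
3  | withdrawal | 1718.78
4  | withdrawal | 2314.72
6  | payment    | 4542.03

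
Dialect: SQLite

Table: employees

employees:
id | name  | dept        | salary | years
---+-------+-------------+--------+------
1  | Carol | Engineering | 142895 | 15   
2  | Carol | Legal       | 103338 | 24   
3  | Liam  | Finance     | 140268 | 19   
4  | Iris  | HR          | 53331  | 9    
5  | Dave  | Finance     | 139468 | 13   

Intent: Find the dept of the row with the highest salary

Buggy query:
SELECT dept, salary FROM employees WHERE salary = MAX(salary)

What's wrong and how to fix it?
Bug: WHERE is evaluated per row; an aggregate over the whole table isn't defined there

Fix: Use a subquery: WHERE salary = (SELECT MAX(salary) FROM employees)

Corrected query:
SELECT dept, salary FROM employees WHERE salary = (SELECT MAX(salary) FROM employees)

Result:
dept        | salary
------------+-------
Engineering | 142895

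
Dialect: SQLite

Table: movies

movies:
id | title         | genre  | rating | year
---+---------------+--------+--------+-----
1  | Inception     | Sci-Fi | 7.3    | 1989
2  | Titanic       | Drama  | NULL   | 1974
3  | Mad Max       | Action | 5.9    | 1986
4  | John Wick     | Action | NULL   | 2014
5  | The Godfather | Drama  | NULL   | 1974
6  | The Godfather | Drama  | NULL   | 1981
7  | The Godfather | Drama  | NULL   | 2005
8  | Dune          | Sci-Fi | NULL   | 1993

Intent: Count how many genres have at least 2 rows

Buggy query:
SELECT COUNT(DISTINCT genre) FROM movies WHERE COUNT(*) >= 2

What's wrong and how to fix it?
Bug: COUNT(*) cannot appear in WHERE; the per-group count doesn't exist yet

Fix: Group first with HAVING COUNT(*) >= 2, then COUNT the resulting groups

Corrected query:
SELECT COUNT(*) FROM (SELECT genre FROM movies GROUP BY genre HAVING COUNT(*) >= 2)

Result:
COUNT(*)
--------
3       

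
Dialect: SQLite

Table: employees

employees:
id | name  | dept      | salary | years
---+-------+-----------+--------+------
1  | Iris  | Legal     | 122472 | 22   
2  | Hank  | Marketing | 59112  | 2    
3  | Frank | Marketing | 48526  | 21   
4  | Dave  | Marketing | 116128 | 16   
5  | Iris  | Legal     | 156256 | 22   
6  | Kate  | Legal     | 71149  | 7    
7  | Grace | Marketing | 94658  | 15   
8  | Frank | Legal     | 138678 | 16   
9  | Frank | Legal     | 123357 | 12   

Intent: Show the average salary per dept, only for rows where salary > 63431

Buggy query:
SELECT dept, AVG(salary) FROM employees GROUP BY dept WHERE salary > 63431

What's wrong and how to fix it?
Bug: Row-level WHERE must come before GROUP BY in the clause order

Fix: Move the WHERE clause before GROUP BY

Corrected query:
SELECT dept, AVG(salary) FROM employees WHERE salary > 63431 GROUP BY dept

Result:
dept      | AVG(salary)
----------+------------
Legal     | 122382.4   
Marketing | 105393     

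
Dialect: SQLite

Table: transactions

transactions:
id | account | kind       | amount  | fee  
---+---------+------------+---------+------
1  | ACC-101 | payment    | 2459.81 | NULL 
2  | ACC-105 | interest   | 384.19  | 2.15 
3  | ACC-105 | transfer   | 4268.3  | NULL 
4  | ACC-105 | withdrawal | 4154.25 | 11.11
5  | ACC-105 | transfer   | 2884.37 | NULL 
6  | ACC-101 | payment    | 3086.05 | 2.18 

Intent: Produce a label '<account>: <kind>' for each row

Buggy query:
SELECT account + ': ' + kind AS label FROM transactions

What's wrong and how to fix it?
Bug: '+' is numeric addition; on text columns SQLite converts them to 0 instead of concatenating

Fix: Use the || operator for string concatenation

Corrected query:
SELECT account || ': ' || kind AS label FROM transactions

Result:
label              
-------------------
ACC-101: payment   
ACC-105: interest  
ACC-105: transfer  
ACC-105: withdrawal
ACC-105: transfer  
ACC-101: payment   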